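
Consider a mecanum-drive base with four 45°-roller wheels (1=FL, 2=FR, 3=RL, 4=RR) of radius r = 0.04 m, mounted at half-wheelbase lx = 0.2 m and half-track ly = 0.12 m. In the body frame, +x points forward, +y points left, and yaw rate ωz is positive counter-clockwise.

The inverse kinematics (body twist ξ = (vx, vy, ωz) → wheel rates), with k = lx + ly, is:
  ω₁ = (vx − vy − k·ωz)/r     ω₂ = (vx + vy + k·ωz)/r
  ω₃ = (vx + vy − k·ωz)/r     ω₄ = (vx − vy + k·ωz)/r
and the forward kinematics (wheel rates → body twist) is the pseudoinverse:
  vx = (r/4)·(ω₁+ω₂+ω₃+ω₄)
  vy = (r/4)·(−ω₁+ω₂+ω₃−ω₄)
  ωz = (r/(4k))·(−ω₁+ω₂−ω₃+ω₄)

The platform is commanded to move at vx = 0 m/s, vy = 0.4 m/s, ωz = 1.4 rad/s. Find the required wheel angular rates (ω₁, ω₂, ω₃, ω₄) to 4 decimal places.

k = lx + ly = 0.2 + 0.12 = 0.3200;  k·ωz = 0.3200·1.4 = 0.4480
ω₁ (FL) = (vx − vy − k·ωz)/r = -0.8480/0.04 = -21.2000
ω₂ (FR) = (vx + vy + k·ωz)/r = 0.8480/0.04 = 21.2000
ω₃ (RL) = (vx + vy − k·ωz)/r = -0.0480/0.04 = -1.2000
ω₄ (RR) = (vx − vy + k·ωz)/r = 0.0480/0.04 = 1.2000

(-21.2000, 21.2000, -1.2000, 1.2000)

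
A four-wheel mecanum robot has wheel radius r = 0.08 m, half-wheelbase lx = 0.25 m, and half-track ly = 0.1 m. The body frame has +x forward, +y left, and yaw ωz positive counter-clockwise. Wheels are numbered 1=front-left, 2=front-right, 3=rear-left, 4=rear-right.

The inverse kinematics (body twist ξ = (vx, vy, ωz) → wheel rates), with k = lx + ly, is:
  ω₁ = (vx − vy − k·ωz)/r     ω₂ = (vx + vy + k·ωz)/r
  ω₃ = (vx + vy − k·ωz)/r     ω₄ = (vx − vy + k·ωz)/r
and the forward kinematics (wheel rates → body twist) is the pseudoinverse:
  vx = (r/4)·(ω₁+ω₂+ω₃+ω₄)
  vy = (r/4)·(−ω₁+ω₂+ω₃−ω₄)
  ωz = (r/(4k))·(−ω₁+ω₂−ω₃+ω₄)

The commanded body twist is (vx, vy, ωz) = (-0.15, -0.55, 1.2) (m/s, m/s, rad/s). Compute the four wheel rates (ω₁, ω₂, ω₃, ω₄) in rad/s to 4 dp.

(-0.2500, -3.5000, -14.0000, 10.2500)

k = lx + ly = 0.25 + 0.1 = 0.3500;  k·ωz = 0.3500·1.2 = 0.4200
ω₁ (FL) = (vx − vy − k·ωz)/r = -0.0200/0.08 = -0.2500
ω₂ (FR) = (vx + vy + k·ωz)/r = -0.2800/0.08 = -3.5000
ω₃ (RL) = (vx + vy − k·ωz)/r = -1.1200/0.08 = -14.0000
ω₄ (RR) = (vx − vy + k·ωz)/r = 0.8200/0.08 = 10.2500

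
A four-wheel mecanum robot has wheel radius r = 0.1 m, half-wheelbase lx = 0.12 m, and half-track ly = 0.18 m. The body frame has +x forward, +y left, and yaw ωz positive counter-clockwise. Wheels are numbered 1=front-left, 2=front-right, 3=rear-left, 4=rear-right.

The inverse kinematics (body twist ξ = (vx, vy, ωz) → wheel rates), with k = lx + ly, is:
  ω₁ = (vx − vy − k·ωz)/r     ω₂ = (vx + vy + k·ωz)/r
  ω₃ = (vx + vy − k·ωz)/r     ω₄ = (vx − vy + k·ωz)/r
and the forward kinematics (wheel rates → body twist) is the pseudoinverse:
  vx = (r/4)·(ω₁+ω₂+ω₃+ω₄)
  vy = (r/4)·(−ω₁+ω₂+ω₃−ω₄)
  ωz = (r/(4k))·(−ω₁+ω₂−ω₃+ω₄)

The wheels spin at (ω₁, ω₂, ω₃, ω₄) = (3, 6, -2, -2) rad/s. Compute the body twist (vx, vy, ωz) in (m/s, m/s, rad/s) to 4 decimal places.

k = lx + ly = 0.12 + 0.18 = 0.3000
ω₁+ω₂+ω₃+ω₄ = 5.0000  →  vx = (0.1/4)·5.0000 = 0.1250
−ω₁+ω₂+ω₃−ω₄ = 3.0000  →  vy = (0.1/4)·3.0000 = 0.0750
−ω₁+ω₂−ω₃+ω₄ = 3.0000  →  ωz = (0.1/1.2000)·3.0000 = 0.2500

(0.1250, 0.0750, 0.2500)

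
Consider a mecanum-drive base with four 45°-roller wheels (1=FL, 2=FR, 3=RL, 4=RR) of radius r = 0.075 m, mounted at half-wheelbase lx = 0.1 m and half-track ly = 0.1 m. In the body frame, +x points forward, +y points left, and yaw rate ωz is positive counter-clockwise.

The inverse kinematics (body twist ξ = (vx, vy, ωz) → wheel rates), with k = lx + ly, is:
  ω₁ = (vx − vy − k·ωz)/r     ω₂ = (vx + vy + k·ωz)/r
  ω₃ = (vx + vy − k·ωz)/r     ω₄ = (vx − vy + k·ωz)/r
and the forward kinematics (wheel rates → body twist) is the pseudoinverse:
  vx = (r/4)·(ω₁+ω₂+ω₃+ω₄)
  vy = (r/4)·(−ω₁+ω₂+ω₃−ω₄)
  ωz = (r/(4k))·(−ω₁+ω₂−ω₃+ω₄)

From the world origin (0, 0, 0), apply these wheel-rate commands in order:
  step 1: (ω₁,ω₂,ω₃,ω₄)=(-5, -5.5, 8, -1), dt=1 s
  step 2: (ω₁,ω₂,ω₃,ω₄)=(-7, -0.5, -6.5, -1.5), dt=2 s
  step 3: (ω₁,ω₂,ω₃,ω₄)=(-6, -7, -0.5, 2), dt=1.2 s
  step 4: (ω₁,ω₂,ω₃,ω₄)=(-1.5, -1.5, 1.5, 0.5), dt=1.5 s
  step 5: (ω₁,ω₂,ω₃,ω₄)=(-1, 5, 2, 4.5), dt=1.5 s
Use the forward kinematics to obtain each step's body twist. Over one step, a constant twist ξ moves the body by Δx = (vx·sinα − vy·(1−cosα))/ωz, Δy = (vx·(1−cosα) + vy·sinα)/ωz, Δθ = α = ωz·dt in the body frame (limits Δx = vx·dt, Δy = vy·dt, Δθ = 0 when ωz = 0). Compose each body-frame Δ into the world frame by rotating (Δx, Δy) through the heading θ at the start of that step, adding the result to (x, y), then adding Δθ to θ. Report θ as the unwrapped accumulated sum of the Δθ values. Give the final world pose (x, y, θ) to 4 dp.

(-0.6548, 0.0666, 2.4891)

step 1: ξ=(vx,vy,ωz)=(-0.0656, 0.1594, -0.8906), dt=1.0 → body Δ=(0.0091, 0.1665, -0.8906) → world pose (0.0091, 0.1665, -0.8906)
step 2: ξ=(vx,vy,ωz)=(-0.2906, 0.0281, 1.0781), dt=2.0 → body Δ=(-0.2652, -0.3968, 2.1562) → world pose (-0.4661, 0.1231, 1.2656)
step 3: ξ=(vx,vy,ωz)=(-0.2156, -0.0656, 0.1406), dt=1.2 → body Δ=(-0.2509, -0.1002, 0.1687) → world pose (-0.4460, -0.1463, 1.4344)
step 4: ξ=(vx,vy,ωz)=(-0.0187, 0.0187, -0.0937), dt=1.5 → body Δ=(-0.0261, 0.0300, -0.1406) → world pose (-0.4793, -0.1680, 1.2937)
step 5: ξ=(vx,vy,ωz)=(0.1969, 0.0656, 0.7969), dt=1.5 → body Δ=(0.1777, 0.2331, 1.1953) → world pose (-0.6548, 0.0666, 2.4891)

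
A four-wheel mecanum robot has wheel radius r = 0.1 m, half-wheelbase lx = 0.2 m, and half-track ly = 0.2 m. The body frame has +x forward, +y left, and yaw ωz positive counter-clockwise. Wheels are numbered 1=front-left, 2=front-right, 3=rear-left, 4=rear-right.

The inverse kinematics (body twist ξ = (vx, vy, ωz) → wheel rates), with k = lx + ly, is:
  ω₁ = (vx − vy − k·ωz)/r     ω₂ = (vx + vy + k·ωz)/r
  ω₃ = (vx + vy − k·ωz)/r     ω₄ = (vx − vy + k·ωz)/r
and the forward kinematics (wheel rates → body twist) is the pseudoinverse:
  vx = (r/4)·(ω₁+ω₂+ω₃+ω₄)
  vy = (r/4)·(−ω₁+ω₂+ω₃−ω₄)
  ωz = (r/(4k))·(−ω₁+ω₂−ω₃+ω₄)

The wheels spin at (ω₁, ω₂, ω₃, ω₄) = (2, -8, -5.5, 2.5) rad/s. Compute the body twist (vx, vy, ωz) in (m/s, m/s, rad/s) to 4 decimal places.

(-0.2250, -0.4500, -0.1250)

k = lx + ly = 0.2 + 0.2 = 0.4000
ω₁+ω₂+ω₃+ω₄ = -9.0000  →  vx = (0.1/4)·-9.0000 = -0.2250
−ω₁+ω₂+ω₃−ω₄ = -18.0000  →  vy = (0.1/4)·-18.0000 = -0.4500
−ω₁+ω₂−ω₃+ω₄ = -2.0000  →  ωz = (0.1/1.6000)·-2.0000 = -0.1250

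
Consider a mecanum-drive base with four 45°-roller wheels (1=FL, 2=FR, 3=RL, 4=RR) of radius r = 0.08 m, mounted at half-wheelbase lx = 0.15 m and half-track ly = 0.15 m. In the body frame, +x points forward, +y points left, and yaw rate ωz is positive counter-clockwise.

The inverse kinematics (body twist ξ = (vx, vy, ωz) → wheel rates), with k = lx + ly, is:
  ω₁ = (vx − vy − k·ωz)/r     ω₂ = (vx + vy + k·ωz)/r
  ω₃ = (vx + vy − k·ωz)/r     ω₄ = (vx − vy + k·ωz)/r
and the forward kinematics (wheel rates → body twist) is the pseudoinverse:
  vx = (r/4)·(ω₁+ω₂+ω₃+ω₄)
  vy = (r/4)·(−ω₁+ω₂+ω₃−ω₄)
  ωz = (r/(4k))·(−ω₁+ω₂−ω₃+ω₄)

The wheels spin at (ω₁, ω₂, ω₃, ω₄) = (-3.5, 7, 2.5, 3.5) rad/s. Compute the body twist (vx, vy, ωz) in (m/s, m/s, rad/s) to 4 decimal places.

(0.1900, 0.1900, 0.7667)

k = lx + ly = 0.15 + 0.15 = 0.3000
ω₁+ω₂+ω₃+ω₄ = 9.5000  →  vx = (0.08/4)·9.5000 = 0.1900
−ω₁+ω₂+ω₃−ω₄ = 9.5000  →  vy = (0.08/4)·9.5000 = 0.1900
−ω₁+ω₂−ω₃+ω₄ = 11.5000  →  ωz = (0.08/1.2000)·11.5000 = 0.7667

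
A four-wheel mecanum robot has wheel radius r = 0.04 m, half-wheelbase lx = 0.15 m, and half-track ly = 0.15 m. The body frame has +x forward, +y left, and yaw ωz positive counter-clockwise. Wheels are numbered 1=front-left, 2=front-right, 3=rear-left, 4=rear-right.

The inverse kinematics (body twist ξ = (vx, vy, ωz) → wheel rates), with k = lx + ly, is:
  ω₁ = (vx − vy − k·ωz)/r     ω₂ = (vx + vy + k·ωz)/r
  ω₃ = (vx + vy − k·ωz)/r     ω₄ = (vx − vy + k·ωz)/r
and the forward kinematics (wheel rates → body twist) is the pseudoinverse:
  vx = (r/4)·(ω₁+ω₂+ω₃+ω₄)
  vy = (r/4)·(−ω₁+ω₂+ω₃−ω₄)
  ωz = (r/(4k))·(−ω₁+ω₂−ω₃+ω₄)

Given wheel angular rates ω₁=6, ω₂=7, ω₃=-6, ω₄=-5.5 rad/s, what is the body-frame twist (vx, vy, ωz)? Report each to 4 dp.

k = lx + ly = 0.15 + 0.15 = 0.3000
ω₁+ω₂+ω₃+ω₄ = 1.5000  →  vx = (0.04/4)·1.5000 = 0.0150
−ω₁+ω₂+ω₃−ω₄ = 0.5000  →  vy = (0.04/4)·0.5000 = 0.0050
−ω₁+ω₂−ω₃+ω₄ = 1.5000  →  ωz = (0.04/1.2000)·1.5000 = 0.0500

(0.0150, 0.0050, 0.0500)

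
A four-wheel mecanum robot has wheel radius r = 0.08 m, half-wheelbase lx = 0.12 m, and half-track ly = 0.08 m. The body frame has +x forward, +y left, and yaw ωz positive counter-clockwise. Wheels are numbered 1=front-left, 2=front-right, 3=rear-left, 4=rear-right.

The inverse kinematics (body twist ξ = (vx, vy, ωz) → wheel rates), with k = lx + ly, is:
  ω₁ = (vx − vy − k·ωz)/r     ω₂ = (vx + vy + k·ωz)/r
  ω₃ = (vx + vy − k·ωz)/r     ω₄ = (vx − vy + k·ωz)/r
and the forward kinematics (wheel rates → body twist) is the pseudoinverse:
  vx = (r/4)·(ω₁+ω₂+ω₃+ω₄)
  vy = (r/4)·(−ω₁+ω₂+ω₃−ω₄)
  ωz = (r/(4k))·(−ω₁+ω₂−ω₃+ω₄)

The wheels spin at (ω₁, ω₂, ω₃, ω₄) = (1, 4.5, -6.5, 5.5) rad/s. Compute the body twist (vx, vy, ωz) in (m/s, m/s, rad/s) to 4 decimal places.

k = lx + ly = 0.12 + 0.08 = 0.2000
ω₁+ω₂+ω₃+ω₄ = 4.5000  →  vx = (0.08/4)·4.5000 = 0.0900
−ω₁+ω₂+ω₃−ω₄ = -8.5000  →  vy = (0.08/4)·-8.5000 = -0.1700
−ω₁+ω₂−ω₃+ω₄ = 15.5000  →  ωz = (0.08/0.8000)·15.5000 = 1.5500

(0.0900, -0.1700, 1.5500)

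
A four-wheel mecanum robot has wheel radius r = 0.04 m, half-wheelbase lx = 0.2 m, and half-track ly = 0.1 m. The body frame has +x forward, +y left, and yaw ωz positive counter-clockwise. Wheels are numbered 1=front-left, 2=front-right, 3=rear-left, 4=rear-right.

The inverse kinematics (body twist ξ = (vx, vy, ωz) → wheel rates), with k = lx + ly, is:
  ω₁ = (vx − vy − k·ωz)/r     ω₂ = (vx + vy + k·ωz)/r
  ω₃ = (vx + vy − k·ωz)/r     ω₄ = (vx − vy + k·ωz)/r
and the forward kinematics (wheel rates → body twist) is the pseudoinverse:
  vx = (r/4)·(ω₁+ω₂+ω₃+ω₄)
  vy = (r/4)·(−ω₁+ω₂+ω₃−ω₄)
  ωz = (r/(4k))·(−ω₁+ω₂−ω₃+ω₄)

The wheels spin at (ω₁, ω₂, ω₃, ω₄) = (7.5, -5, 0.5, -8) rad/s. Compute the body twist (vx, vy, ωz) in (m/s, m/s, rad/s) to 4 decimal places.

k = lx + ly = 0.2 + 0.1 = 0.3000
ω₁+ω₂+ω₃+ω₄ = -5.0000  →  vx = (0.04/4)·-5.0000 = -0.0500
−ω₁+ω₂+ω₃−ω₄ = -4.0000  →  vy = (0.04/4)·-4.0000 = -0.0400
−ω₁+ω₂−ω₃+ω₄ = -21.0000  →  ωz = (0.04/1.2000)·-21.0000 = -0.7000

(-0.0500, -0.0400, -0.7000)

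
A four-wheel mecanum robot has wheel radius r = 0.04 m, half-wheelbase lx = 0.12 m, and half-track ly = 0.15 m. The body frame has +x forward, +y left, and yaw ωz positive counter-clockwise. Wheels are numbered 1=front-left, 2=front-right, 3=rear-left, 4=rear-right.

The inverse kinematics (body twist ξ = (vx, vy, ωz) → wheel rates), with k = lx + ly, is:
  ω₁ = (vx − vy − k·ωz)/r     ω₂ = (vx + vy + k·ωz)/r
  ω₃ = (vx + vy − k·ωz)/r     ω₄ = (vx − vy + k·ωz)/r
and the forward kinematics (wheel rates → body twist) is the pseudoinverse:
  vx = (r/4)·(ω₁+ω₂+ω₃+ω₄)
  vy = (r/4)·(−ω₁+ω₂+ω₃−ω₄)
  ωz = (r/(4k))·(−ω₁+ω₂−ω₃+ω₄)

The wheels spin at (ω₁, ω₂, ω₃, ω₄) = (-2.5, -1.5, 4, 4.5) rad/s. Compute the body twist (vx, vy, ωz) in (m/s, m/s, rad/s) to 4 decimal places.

k = lx + ly = 0.12 + 0.15 = 0.2700
ω₁+ω₂+ω₃+ω₄ = 4.5000  →  vx = (0.04/4)·4.5000 = 0.0450
−ω₁+ω₂+ω₃−ω₄ = 0.5000  →  vy = (0.04/4)·0.5000 = 0.0050
−ω₁+ω₂−ω₃+ω₄ = 1.5000  →  ωz = (0.04/1.0800)·1.5000 = 0.0556

(0.0450, 0.0050, 0.0556)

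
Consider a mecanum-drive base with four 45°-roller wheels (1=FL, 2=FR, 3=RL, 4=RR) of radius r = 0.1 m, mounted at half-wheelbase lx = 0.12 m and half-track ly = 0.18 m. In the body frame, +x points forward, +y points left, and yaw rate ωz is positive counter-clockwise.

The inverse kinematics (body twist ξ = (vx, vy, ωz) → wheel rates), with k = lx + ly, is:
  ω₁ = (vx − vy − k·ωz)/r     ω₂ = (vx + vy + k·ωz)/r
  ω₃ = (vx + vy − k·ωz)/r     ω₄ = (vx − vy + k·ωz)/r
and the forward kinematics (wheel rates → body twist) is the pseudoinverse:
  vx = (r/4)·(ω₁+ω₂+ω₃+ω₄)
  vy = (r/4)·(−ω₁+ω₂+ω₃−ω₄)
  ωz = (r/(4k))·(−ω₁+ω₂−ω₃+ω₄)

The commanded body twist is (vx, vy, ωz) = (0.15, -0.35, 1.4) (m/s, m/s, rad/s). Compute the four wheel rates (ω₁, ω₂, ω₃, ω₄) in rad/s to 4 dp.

(0.8000, 2.2000, -6.2000, 9.2000)

k = lx + ly = 0.12 + 0.18 = 0.3000;  k·ωz = 0.3000·1.4 = 0.4200
ω₁ (FL) = (vx − vy − k·ωz)/r = 0.0800/0.1 = 0.8000
ω₂ (FR) = (vx + vy + k·ωz)/r = 0.2200/0.1 = 2.2000
ω₃ (RL) = (vx + vy − k·ωz)/r = -0.6200/0.1 = -6.2000
ω₄ (RR) = (vx − vy + k·ωz)/r = 0.9200/0.1 = 9.2000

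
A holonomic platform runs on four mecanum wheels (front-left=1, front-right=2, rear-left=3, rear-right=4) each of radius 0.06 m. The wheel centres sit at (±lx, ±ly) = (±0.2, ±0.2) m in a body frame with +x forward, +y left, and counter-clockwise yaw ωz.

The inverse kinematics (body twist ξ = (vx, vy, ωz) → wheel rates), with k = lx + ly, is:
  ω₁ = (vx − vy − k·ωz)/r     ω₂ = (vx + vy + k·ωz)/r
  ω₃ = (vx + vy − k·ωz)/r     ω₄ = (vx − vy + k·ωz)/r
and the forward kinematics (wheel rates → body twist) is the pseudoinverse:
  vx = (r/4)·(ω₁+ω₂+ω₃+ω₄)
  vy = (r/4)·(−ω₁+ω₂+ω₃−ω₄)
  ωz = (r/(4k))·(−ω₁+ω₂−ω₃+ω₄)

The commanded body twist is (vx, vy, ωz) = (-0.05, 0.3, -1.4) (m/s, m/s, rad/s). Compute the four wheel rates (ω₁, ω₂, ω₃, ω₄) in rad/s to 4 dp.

k = lx + ly = 0.2 + 0.2 = 0.4000;  k·ωz = 0.4000·-1.4 = -0.5600
ω₁ (FL) = (vx − vy − k·ωz)/r = 0.2100/0.06 = 3.5000
ω₂ (FR) = (vx + vy + k·ωz)/r = -0.3100/0.06 = -5.1667
ω₃ (RL) = (vx + vy − k·ωz)/r = 0.8100/0.06 = 13.5000
ω₄ (RR) = (vx − vy + k·ωz)/r = -0.9100/0.06 = -15.1667

(3.5000, -5.1667, 13.5000, -15.1667)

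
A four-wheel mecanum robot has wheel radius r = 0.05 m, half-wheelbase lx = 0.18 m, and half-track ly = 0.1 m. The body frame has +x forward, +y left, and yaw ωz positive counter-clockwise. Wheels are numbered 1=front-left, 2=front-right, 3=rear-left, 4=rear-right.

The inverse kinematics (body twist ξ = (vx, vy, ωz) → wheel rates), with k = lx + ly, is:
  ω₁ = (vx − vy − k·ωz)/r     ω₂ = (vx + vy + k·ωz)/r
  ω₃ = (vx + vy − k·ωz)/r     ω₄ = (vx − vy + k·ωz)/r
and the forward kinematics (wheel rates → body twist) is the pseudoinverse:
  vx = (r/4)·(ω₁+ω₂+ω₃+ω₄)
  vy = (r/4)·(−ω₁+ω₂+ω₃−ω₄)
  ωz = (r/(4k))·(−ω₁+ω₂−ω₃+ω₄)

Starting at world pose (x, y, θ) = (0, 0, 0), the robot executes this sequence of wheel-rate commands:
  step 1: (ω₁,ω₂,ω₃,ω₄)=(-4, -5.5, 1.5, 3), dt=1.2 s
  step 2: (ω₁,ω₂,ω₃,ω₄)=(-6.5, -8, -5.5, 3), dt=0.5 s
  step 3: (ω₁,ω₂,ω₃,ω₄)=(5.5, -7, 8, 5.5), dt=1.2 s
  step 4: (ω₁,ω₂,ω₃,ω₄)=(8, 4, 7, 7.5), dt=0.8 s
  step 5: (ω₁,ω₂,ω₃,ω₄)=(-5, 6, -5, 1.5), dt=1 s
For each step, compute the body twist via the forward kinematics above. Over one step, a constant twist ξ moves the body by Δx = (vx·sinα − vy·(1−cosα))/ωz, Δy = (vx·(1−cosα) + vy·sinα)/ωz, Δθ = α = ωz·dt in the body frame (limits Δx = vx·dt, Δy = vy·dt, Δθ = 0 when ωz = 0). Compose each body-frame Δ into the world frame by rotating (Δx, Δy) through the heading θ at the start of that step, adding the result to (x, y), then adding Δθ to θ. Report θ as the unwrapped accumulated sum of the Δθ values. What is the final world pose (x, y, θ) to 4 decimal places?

step 1: ξ=(vx,vy,ωz)=(-0.0625, -0.0375, 0.0000), dt=1.2 → body Δ=(-0.0750, -0.0450, 0.0000) → world pose (-0.0750, -0.0450, 0.0000)
step 2: ξ=(vx,vy,ωz)=(-0.2125, -0.1250, 0.3125), dt=0.5 → body Δ=(-0.1009, -0.0705, 0.1562) → world pose (-0.1759, -0.1155, 0.1562)
step 3: ξ=(vx,vy,ωz)=(0.1500, -0.1250, -0.6696), dt=1.2 → body Δ=(0.1042, -0.2029, -0.8036) → world pose (-0.0415, -0.2997, -0.6473)
step 4: ξ=(vx,vy,ωz)=(0.3313, -0.0562, -0.1562), dt=0.8 → body Δ=(0.2615, -0.0614, -0.1250) → world pose (0.1301, -0.5064, -0.7723)
step 5: ξ=(vx,vy,ωz)=(-0.0312, 0.0563, 0.7812), dt=1.0 → body Δ=(-0.0490, 0.0391, 0.7812) → world pose (0.1222, -0.4442, 0.0089)

(0.1222, -0.4442, 0.0089)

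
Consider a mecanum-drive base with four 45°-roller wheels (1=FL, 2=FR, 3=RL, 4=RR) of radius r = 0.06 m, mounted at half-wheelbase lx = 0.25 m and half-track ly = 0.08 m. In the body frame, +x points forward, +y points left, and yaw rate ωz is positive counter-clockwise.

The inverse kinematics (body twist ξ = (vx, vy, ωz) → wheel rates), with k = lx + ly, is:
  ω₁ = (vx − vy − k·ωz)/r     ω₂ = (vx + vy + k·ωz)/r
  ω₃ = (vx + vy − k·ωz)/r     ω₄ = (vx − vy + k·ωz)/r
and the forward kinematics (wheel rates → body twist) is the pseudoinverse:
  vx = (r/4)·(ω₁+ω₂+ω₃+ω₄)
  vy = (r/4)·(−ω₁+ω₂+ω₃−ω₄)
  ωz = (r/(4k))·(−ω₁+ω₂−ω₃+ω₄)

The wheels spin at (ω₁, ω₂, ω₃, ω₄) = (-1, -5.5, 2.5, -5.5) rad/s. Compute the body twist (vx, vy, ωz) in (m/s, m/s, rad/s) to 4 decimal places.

k = lx + ly = 0.25 + 0.08 = 0.3300
ω₁+ω₂+ω₃+ω₄ = -9.5000  →  vx = (0.06/4)·-9.5000 = -0.1425
−ω₁+ω₂+ω₃−ω₄ = 3.5000  →  vy = (0.06/4)·3.5000 = 0.0525
−ω₁+ω₂−ω₃+ω₄ = -12.5000  →  ωz = (0.06/1.3200)·-12.5000 = -0.5682

(-0.1425, 0.0525, -0.5682)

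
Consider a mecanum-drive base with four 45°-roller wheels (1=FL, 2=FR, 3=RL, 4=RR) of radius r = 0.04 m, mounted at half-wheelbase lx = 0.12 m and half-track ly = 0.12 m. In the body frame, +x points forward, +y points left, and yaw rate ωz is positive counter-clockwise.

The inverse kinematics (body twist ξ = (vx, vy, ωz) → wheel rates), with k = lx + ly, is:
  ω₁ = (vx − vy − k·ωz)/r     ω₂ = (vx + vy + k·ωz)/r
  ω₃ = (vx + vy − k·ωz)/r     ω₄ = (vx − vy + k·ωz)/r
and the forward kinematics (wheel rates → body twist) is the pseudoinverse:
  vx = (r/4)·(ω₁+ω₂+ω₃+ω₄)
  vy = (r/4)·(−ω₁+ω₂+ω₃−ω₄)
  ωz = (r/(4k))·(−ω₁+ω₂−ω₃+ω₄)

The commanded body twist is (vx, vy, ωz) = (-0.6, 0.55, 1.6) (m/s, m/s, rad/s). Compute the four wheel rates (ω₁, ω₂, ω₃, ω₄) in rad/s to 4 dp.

k = lx + ly = 0.12 + 0.12 = 0.2400;  k·ωz = 0.2400·1.6 = 0.3840
ω₁ (FL) = (vx − vy − k·ωz)/r = -1.5340/0.04 = -38.3500
ω₂ (FR) = (vx + vy + k·ωz)/r = 0.3340/0.04 = 8.3500
ω₃ (RL) = (vx + vy − k·ωz)/r = -0.4340/0.04 = -10.8500
ω₄ (RR) = (vx − vy + k·ωz)/r = -0.7660/0.04 = -19.1500

(-38.3500, 8.3500, -10.8500, -19.1500)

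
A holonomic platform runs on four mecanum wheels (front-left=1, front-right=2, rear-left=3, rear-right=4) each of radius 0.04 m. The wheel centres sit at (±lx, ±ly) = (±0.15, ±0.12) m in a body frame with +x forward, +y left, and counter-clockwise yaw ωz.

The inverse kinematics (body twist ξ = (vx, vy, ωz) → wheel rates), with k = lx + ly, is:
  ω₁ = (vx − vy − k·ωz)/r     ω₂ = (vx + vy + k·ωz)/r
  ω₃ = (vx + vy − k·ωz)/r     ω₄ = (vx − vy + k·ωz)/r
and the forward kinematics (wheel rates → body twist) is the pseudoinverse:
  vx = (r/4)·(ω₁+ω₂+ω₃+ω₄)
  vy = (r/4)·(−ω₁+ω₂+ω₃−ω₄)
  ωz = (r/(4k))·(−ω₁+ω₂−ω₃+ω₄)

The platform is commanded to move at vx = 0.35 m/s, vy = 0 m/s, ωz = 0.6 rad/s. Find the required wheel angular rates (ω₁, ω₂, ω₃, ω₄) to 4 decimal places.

(4.7000, 12.8000, 4.7000, 12.8000)

k = lx + ly = 0.15 + 0.12 = 0.2700;  k·ωz = 0.2700·0.6 = 0.1620
ω₁ (FL) = (vx − vy − k·ωz)/r = 0.1880/0.04 = 4.7000
ω₂ (FR) = (vx + vy + k·ωz)/r = 0.5120/0.04 = 12.8000
ω₃ (RL) = (vx + vy − k·ωz)/r = 0.1880/0.04 = 4.7000
ω₄ (RR) = (vx − vy + k·ωz)/r = 0.5120/0.04 = 12.8000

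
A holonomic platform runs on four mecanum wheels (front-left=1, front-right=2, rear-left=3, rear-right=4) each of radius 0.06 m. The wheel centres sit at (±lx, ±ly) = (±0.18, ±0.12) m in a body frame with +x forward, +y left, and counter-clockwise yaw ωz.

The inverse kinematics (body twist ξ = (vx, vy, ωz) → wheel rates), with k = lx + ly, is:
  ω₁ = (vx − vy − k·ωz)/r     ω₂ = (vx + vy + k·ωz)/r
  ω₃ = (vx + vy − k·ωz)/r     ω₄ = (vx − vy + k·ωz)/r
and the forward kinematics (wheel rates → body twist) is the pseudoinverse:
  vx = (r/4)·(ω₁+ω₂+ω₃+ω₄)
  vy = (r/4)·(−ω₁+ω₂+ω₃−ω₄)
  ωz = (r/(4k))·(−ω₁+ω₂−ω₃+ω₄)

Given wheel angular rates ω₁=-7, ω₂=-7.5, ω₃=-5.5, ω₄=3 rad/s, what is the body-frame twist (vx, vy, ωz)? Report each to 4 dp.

(-0.2550, -0.1350, 0.4000)

k = lx + ly = 0.18 + 0.12 = 0.3000
ω₁+ω₂+ω₃+ω₄ = -17.0000  →  vx = (0.06/4)·-17.0000 = -0.2550
−ω₁+ω₂+ω₃−ω₄ = -9.0000  →  vy = (0.06/4)·-9.0000 = -0.1350
−ω₁+ω₂−ω₃+ω₄ = 8.0000  →  ωz = (0.06/1.2000)·8.0000 = 0.4000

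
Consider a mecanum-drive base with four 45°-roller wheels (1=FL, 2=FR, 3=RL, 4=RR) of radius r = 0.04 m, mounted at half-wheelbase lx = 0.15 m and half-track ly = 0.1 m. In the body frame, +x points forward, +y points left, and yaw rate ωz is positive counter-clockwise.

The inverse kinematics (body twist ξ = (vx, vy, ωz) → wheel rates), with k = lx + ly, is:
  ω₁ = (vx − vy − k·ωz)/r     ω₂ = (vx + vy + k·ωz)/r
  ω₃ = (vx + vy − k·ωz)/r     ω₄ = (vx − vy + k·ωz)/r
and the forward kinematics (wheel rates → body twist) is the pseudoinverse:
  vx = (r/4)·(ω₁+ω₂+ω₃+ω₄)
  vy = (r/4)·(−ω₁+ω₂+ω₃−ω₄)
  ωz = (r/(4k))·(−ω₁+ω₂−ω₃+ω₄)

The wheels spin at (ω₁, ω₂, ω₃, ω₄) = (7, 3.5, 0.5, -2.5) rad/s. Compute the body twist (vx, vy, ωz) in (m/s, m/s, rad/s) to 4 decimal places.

k = lx + ly = 0.15 + 0.1 = 0.2500
ω₁+ω₂+ω₃+ω₄ = 8.5000  →  vx = (0.04/4)·8.5000 = 0.0850
−ω₁+ω₂+ω₃−ω₄ = -0.5000  →  vy = (0.04/4)·-0.5000 = -0.0050
−ω₁+ω₂−ω₃+ω₄ = -6.5000  →  ωz = (0.04/1.0000)·-6.5000 = -0.2600

(0.0850, -0.0050, -0.2600)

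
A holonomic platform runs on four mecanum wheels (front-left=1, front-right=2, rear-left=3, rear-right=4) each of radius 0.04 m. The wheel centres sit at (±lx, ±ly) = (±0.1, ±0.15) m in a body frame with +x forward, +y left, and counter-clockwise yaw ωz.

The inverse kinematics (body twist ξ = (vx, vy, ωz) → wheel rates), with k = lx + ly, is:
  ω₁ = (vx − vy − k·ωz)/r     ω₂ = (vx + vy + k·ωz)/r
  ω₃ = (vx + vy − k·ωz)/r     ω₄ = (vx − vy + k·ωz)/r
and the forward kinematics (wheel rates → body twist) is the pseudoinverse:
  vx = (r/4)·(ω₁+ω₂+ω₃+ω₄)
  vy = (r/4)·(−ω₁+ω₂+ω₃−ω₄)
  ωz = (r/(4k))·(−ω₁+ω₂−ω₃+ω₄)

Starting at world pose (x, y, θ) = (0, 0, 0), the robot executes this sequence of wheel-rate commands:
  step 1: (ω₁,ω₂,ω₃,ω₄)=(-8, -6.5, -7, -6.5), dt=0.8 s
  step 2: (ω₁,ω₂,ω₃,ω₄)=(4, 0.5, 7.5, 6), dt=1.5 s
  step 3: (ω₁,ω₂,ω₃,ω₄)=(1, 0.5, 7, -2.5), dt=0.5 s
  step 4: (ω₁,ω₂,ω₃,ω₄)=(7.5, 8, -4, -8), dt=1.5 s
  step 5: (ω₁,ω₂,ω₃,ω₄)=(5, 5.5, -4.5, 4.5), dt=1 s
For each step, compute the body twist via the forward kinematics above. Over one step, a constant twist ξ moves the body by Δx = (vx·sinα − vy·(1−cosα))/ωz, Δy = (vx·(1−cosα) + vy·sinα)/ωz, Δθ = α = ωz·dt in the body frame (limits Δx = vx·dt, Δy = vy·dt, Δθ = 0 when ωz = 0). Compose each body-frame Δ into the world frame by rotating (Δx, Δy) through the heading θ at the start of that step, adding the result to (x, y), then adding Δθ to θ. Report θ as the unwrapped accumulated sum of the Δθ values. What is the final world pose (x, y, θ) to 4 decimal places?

(0.2205, -0.1106, -0.2660)

step 1: ξ=(vx,vy,ωz)=(-0.2800, 0.0100, 0.0800), dt=0.8 → body Δ=(-0.2241, 0.0008, 0.0640) → world pose (-0.2241, 0.0008, 0.0640)
step 2: ξ=(vx,vy,ωz)=(0.1800, -0.0200, -0.2000), dt=1.5 → body Δ=(0.2615, -0.0697, -0.3000) → world pose (0.0413, -0.0521, -0.2360)
step 3: ξ=(vx,vy,ωz)=(0.0600, 0.0900, -0.4000), dt=0.5 → body Δ=(0.0343, 0.0417, -0.2000) → world pose (0.0844, -0.0195, -0.4360)
step 4: ξ=(vx,vy,ωz)=(0.0350, 0.0450, -0.1400), dt=1.5 → body Δ=(0.0592, 0.0615, -0.2100) → world pose (0.1640, 0.0113, -0.6460)
step 5: ξ=(vx,vy,ωz)=(0.1050, -0.0850, 0.3800), dt=1.0 → body Δ=(0.1184, -0.0633, 0.3800) → world pose (0.2205, -0.1106, -0.2660)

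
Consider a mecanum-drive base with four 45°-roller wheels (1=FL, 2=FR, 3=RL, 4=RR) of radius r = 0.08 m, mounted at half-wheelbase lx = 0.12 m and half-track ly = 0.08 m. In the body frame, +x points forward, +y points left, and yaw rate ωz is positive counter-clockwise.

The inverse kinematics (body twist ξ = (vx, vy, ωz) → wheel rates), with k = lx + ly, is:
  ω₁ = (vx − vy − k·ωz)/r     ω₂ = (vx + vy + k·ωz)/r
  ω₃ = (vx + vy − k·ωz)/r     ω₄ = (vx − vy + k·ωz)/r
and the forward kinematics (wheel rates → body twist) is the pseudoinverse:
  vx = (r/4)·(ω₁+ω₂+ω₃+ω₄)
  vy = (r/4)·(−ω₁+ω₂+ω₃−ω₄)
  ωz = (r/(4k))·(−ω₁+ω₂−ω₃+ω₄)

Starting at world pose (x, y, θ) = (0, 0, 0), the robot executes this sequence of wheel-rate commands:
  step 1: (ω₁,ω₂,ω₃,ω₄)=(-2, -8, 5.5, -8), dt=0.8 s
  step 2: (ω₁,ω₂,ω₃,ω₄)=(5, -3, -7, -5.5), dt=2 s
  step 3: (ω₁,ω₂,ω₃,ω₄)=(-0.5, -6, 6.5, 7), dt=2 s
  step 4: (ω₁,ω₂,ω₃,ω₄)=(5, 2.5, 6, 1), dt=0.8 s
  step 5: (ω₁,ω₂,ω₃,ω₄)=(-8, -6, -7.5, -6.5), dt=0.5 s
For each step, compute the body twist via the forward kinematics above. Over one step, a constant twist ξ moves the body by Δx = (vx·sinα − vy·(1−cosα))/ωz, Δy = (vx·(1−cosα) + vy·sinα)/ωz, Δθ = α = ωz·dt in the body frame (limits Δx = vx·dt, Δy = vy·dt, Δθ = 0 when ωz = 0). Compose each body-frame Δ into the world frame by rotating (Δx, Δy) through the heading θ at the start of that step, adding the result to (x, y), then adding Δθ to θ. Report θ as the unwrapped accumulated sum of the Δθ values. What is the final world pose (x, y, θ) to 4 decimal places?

step 1: ξ=(vx,vy,ωz)=(-0.2500, 0.1500, -1.9500), dt=0.8 → body Δ=(-0.0521, 0.2037, -1.5600) → world pose (-0.0521, 0.2037, -1.5600)
step 2: ξ=(vx,vy,ωz)=(-0.2100, -0.1900, -0.6500), dt=2.0 → body Δ=(-0.5254, -0.0450, -1.3000) → world pose (-0.1028, 0.7286, -2.8600)
step 3: ξ=(vx,vy,ωz)=(0.1400, -0.1200, -0.5000), dt=2.0 → body Δ=(0.1253, -0.3307, -1.0000) → world pose (-0.3150, 1.0115, -3.8600)
step 4: ξ=(vx,vy,ωz)=(0.2900, 0.0500, -0.7500), dt=0.8 → body Δ=(0.2300, -0.0299, -0.6000) → world pose (-0.4685, 1.1853, -4.4600)
step 5: ξ=(vx,vy,ωz)=(-0.5600, 0.0200, 0.3000), dt=0.5 → body Δ=(-0.2797, -0.0110, 0.1500) → world pose (-0.3880, 0.9173, -4.3100)

(-0.3880, 0.9173, -4.3100)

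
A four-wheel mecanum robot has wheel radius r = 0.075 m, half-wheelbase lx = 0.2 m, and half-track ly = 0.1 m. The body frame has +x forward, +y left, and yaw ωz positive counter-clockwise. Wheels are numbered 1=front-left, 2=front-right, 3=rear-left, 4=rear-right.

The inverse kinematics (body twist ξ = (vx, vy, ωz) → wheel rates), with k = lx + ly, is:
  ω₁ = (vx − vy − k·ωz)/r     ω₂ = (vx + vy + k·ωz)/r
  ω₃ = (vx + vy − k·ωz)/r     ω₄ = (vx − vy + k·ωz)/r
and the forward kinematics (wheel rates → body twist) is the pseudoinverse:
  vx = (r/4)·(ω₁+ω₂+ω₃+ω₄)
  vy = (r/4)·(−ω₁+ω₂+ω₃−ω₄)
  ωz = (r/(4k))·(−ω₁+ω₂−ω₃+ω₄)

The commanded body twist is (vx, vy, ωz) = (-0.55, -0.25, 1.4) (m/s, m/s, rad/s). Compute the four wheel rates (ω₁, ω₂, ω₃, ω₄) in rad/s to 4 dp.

(-9.6000, -5.0667, -16.2667, 1.6000)

k = lx + ly = 0.2 + 0.1 = 0.3000;  k·ωz = 0.3000·1.4 = 0.4200
ω₁ (FL) = (vx − vy − k·ωz)/r = -0.7200/0.075 = -9.6000
ω₂ (FR) = (vx + vy + k·ωz)/r = -0.3800/0.075 = -5.0667
ω₃ (RL) = (vx + vy − k·ωz)/r = -1.2200/0.075 = -16.2667
ω₄ (RR) = (vx − vy + k·ωz)/r = 0.1200/0.075 = 1.6000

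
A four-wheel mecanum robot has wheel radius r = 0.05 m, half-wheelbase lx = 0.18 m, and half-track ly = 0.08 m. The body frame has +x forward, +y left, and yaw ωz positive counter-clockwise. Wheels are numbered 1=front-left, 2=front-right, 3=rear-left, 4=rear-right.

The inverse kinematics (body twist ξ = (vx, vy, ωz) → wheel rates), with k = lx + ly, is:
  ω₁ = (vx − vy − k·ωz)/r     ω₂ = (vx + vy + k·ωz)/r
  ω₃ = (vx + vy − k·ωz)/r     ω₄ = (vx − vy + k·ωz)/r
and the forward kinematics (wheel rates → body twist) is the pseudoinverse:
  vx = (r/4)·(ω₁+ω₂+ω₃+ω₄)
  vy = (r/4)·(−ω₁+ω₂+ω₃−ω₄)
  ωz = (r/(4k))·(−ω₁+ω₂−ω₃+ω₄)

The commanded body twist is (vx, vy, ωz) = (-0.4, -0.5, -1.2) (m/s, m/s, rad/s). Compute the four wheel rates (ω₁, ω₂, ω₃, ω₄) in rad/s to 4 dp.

(8.2400, -24.2400, -11.7600, -4.2400)

k = lx + ly = 0.18 + 0.08 = 0.2600;  k·ωz = 0.2600·-1.2 = -0.3120
ω₁ (FL) = (vx − vy − k·ωz)/r = 0.4120/0.05 = 8.2400
ω₂ (FR) = (vx + vy + k·ωz)/r = -1.2120/0.05 = -24.2400
ω₃ (RL) = (vx + vy − k·ωz)/r = -0.5880/0.05 = -11.7600
ω₄ (RR) = (vx − vy + k·ωz)/r = -0.2120/0.05 = -4.2400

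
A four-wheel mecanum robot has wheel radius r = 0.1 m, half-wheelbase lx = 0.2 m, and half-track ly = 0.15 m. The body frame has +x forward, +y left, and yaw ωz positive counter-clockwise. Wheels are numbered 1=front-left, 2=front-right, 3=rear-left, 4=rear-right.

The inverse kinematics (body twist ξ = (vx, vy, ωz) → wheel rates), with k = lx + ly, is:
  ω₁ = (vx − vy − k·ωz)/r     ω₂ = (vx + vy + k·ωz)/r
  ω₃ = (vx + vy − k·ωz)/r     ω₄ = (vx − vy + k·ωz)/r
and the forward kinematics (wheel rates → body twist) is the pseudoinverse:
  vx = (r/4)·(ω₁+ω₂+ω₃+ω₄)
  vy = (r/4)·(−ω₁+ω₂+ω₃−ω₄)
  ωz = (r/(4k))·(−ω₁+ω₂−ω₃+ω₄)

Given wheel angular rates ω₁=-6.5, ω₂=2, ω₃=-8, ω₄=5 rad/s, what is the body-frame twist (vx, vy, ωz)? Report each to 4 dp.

k = lx + ly = 0.2 + 0.15 = 0.3500
ω₁+ω₂+ω₃+ω₄ = -7.5000  →  vx = (0.1/4)·-7.5000 = -0.1875
−ω₁+ω₂+ω₃−ω₄ = -4.5000  →  vy = (0.1/4)·-4.5000 = -0.1125
−ω₁+ω₂−ω₃+ω₄ = 21.5000  →  ωz = (0.1/1.4000)·21.5000 = 1.5357

(-0.1875, -0.1125, 1.5357)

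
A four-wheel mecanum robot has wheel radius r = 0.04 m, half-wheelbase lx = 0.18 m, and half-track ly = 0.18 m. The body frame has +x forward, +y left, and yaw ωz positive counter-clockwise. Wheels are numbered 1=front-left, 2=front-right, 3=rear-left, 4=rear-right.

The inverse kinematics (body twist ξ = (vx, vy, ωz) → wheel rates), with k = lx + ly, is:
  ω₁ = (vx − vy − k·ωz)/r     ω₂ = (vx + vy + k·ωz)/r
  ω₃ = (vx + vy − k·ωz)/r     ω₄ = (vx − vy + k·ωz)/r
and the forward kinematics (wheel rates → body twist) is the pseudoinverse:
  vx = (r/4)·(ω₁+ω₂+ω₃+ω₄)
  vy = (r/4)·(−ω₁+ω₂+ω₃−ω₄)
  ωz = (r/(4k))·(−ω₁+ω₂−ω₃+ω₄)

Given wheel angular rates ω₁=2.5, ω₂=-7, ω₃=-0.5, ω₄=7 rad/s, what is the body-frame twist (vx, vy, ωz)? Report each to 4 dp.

(0.0200, -0.1700, -0.0556)

k = lx + ly = 0.18 + 0.18 = 0.3600
ω₁+ω₂+ω₃+ω₄ = 2.0000  →  vx = (0.04/4)·2.0000 = 0.0200
−ω₁+ω₂+ω₃−ω₄ = -17.0000  →  vy = (0.04/4)·-17.0000 = -0.1700
−ω₁+ω₂−ω₃+ω₄ = -2.0000  →  ωz = (0.04/1.4400)·-2.0000 = -0.0556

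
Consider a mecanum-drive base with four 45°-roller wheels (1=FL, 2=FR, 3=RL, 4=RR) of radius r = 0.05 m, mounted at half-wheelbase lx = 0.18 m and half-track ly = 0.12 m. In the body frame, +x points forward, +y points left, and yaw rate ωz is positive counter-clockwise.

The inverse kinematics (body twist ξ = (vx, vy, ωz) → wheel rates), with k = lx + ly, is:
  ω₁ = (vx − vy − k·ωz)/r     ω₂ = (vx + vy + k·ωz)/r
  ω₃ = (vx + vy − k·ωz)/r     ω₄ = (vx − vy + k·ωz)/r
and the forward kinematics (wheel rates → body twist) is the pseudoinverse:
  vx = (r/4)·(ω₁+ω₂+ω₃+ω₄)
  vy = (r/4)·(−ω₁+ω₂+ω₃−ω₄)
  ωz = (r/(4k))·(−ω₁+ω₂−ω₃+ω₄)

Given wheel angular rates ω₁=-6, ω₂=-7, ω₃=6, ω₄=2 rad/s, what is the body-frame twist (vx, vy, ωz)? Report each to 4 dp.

(-0.0625, 0.0375, -0.2083)

k = lx + ly = 0.18 + 0.12 = 0.3000
ω₁+ω₂+ω₃+ω₄ = -5.0000  →  vx = (0.05/4)·-5.0000 = -0.0625
−ω₁+ω₂+ω₃−ω₄ = 3.0000  →  vy = (0.05/4)·3.0000 = 0.0375
−ω₁+ω₂−ω₃+ω₄ = -5.0000  →  ωz = (0.05/1.2000)·-5.0000 = -0.2083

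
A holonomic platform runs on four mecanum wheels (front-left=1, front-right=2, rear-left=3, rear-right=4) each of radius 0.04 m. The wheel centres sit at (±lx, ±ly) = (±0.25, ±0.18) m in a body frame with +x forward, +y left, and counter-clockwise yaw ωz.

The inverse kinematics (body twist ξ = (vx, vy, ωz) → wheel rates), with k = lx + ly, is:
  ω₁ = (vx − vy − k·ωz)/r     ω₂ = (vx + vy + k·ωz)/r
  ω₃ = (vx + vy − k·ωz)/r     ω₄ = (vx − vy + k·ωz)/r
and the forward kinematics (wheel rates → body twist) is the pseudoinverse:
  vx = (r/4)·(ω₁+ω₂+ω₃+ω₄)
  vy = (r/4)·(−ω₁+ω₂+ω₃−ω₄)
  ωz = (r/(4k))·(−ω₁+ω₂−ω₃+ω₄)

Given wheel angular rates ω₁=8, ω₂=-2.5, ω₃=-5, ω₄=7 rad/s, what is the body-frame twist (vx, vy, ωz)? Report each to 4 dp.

(0.0750, -0.2250, 0.0349)

k = lx + ly = 0.25 + 0.18 = 0.4300
ω₁+ω₂+ω₃+ω₄ = 7.5000  →  vx = (0.04/4)·7.5000 = 0.0750
−ω₁+ω₂+ω₃−ω₄ = -22.5000  →  vy = (0.04/4)·-22.5000 = -0.2250
−ω₁+ω₂−ω₃+ω₄ = 1.5000  →  ωz = (0.04/1.7200)·1.5000 = 0.0349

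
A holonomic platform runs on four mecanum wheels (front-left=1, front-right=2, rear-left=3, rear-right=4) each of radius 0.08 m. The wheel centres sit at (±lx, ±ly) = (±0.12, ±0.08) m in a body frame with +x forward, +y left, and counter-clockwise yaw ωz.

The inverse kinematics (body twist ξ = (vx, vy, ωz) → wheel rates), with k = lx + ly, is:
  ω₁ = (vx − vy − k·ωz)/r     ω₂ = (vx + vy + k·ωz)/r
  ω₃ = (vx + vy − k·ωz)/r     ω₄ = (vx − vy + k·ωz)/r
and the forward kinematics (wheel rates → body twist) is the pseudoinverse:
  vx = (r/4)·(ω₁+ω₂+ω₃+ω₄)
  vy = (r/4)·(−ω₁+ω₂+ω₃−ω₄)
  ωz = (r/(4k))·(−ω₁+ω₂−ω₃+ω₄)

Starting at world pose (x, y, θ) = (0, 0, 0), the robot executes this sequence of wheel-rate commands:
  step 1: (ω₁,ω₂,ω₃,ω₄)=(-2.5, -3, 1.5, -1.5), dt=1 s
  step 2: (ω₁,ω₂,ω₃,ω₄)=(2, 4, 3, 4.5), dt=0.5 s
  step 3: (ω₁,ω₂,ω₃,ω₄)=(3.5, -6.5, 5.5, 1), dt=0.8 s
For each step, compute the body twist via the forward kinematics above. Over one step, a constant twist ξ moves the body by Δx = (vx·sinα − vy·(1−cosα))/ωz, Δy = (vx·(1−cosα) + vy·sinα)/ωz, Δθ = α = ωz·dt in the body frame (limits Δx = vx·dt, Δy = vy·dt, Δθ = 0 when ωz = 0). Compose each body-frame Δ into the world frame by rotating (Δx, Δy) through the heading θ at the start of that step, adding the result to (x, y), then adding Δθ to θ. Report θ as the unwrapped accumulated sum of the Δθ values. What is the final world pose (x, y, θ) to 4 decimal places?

step 1: ξ=(vx,vy,ωz)=(-0.1100, 0.0500, -0.3500), dt=1.0 → body Δ=(-0.0991, 0.0680, -0.3500) → world pose (-0.0991, 0.0680, -0.3500)
step 2: ξ=(vx,vy,ωz)=(0.2700, 0.0100, 0.3500), dt=0.5 → body Δ=(0.1339, 0.0168, 0.1750) → world pose (0.0324, 0.0379, -0.1750)
step 3: ξ=(vx,vy,ωz)=(0.0700, -0.1100, -1.4500), dt=0.8 → body Δ=(-0.0013, -0.0985, -1.1600) → world pose (0.0140, -0.0589, -1.3350)

(0.0140, -0.0589, -1.3350)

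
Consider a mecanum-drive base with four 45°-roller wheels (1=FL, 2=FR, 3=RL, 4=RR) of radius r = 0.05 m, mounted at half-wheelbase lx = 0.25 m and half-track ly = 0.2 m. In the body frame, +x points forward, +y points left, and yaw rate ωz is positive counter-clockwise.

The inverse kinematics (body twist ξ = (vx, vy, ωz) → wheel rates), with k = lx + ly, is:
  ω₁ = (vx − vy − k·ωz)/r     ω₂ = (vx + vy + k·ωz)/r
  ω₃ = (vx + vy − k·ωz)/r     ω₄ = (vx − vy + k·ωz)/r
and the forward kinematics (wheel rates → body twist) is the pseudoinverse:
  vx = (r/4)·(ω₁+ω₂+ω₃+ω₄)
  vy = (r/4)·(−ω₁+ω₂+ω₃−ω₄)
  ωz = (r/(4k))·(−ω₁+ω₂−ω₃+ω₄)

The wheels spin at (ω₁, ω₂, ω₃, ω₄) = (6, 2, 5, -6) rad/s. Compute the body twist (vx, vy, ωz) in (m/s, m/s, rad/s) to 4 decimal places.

(0.0875, 0.0875, -0.4167)

k = lx + ly = 0.25 + 0.2 = 0.4500
ω₁+ω₂+ω₃+ω₄ = 7.0000  →  vx = (0.05/4)·7.0000 = 0.0875
−ω₁+ω₂+ω₃−ω₄ = 7.0000  →  vy = (0.05/4)·7.0000 = 0.0875
−ω₁+ω₂−ω₃+ω₄ = -15.0000  →  ωz = (0.05/1.8000)·-15.0000 = -0.4167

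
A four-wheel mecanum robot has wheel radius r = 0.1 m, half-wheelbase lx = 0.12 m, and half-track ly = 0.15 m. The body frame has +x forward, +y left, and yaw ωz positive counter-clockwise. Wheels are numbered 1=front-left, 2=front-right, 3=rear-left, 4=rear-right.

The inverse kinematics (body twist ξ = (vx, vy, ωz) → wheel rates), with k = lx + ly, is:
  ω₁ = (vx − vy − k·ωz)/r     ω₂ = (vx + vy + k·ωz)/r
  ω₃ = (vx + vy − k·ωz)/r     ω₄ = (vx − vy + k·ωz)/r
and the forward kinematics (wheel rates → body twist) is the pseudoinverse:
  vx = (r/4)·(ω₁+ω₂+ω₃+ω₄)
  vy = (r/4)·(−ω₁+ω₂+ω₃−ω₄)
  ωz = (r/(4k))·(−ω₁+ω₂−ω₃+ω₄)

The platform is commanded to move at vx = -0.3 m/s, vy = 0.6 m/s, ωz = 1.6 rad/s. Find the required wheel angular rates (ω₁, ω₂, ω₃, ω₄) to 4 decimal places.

k = lx + ly = 0.12 + 0.15 = 0.2700;  k·ωz = 0.2700·1.6 = 0.4320
ω₁ (FL) = (vx − vy − k·ωz)/r = -1.3320/0.1 = -13.3200
ω₂ (FR) = (vx + vy + k·ωz)/r = 0.7320/0.1 = 7.3200
ω₃ (RL) = (vx + vy − k·ωz)/r = -0.1320/0.1 = -1.3200
ω₄ (RR) = (vx − vy + k·ωz)/r = -0.4680/0.1 = -4.6800

(-13.3200, 7.3200, -1.3200, -4.6800)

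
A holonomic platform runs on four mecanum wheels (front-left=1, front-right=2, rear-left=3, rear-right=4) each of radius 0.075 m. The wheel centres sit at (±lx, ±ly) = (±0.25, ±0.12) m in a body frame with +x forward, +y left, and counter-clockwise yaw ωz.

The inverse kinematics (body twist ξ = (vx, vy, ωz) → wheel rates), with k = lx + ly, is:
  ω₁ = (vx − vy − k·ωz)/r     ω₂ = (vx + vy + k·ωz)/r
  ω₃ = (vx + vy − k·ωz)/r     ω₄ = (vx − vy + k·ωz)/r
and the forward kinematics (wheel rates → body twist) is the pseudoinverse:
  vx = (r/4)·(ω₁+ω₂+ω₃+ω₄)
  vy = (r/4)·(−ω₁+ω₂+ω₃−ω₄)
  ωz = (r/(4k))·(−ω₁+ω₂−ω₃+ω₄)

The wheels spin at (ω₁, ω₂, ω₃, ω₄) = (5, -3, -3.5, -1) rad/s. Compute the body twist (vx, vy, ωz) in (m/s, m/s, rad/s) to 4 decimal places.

(-0.0469, -0.1969, -0.2787)

k = lx + ly = 0.25 + 0.12 = 0.3700
ω₁+ω₂+ω₃+ω₄ = -2.5000  →  vx = (0.075/4)·-2.5000 = -0.0469
−ω₁+ω₂+ω₃−ω₄ = -10.5000  →  vy = (0.075/4)·-10.5000 = -0.1969
−ω₁+ω₂−ω₃+ω₄ = -5.5000  →  ωz = (0.075/1.4800)·-5.5000 = -0.2787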